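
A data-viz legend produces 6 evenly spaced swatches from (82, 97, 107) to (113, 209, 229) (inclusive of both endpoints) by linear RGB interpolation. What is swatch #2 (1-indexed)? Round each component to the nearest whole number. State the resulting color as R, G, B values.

With 6 swatches and endpoints inclusive, swatch 2 sits at t = (2 − 1)/(6 − 1) = 1/5 ≈ 0.2.
R = 82 + 0.2 × (113 − 82) = 88.2 → 88
G = 97 + 0.2 × (209 − 97) = 119.4 → 119
B = 107 + 0.2 × (229 − 107) = 131.4 → 131

(88, 119, 131)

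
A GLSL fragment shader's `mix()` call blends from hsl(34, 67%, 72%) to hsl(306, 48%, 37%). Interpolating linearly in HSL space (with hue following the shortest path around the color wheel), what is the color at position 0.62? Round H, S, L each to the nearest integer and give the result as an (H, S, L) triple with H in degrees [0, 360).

(339, 55, 50)

Hue: 306 − 34 = 272°, but |272| > 180 so the shorter arc goes the other way: Δh = 272 − 360 = -88°.
H = 34 + 0.62 × (-88) = -20.56 → -21 → -21 mod 360 = 339°
S = 67 + 0.62 × (48 − 67) = 55.22 → 55%
L = 72 + 0.62 × (37 − 72) = 50.3 → 50%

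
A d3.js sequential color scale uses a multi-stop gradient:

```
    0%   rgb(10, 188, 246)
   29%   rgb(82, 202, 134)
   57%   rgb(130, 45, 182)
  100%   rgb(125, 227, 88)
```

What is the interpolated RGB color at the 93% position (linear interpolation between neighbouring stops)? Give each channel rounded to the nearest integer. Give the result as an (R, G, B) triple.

(126, 197, 103)

93% lies between the 57% and 100% stops, so the local fraction is t = (93 − 57)/(100 − 57) = 36/43 ≈ 0.8372.
R = 130 + 0.8372 × (125 − 130) = 125.814 → 126
G = 45 + 0.8372 × (227 − 45) = 197.37 → 197
B = 182 + 0.8372 × (88 − 182) = 103.303 → 103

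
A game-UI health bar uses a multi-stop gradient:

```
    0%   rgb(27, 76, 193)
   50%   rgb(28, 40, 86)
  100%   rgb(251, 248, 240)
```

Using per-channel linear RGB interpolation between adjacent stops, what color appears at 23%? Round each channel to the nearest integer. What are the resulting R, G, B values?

(27, 59, 144)

23% lies between the 0% and 50% stops, so the local fraction is t = (23 − 0)/(50 − 0) = 23/50 ≈ 0.46.
R = 27 + 0.46 × (28 − 27) = 27.46 → 27
G = 76 + 0.46 × (40 − 76) = 59.44 → 59
B = 193 + 0.46 × (86 − 193) = 143.78 → 144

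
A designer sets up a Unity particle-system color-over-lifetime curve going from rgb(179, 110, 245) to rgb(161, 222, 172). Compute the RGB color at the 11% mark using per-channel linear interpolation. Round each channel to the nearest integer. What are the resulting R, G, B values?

(177, 122, 237)

11% corresponds to t = 0.11.
R = 179 + 0.11 × (161 − 179) = 179 + 0.11 × -18 = 177.02 → 177
G = 110 + 0.11 × (222 − 110) = 110 + 0.11 × 112 = 122.32 → 122
B = 245 + 0.11 × (172 − 245) = 245 + 0.11 × -73 = 236.97 → 237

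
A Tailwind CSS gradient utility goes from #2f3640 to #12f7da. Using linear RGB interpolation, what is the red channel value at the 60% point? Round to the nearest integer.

30

R₁ = 47 (from #2f3640), R₂ = 18 (from #12f7da).
R = 47 + 0.6 × (18 − 47) = 29.6 → 30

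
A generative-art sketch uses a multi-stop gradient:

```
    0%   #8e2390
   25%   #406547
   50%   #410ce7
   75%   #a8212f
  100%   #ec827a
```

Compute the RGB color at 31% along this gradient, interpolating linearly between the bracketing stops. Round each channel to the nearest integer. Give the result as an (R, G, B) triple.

31% lies between the 25% and 50% stops, so the local fraction is t = (31 − 25)/(50 − 25) = 6/25 ≈ 0.24.
#406547 → (64, 101, 71); #410ce7 → (65, 12, 231).
R = 64 + 0.24 × (65 − 64) = 64.24 → 64
G = 101 + 0.24 × (12 − 101) = 79.64 → 80
B = 71 + 0.24 × (231 − 71) = 109.4 → 109

(64, 80, 109)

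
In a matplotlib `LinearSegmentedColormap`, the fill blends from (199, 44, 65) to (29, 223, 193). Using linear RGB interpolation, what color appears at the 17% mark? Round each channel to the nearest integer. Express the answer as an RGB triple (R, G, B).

17% corresponds to t = 0.17.
R = 199 + 0.17 × (29 − 199) = 199 + 0.17 × -170 = 170.1 → 170
G = 44 + 0.17 × (223 − 44) = 44 + 0.17 × 179 = 74.43 → 74
B = 65 + 0.17 × (193 − 65) = 65 + 0.17 × 128 = 86.76 → 87

(170, 74, 87)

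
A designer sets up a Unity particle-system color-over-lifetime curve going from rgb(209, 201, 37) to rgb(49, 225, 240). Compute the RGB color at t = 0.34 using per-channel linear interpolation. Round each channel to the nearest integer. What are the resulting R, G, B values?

(155, 209, 106)

R = 209 + 0.34 × (49 − 209) = 209 + 0.34 × -160 = 154.6 → 155
G = 201 + 0.34 × (225 − 201) = 201 + 0.34 × 24 = 209.16 → 209
B = 37 + 0.34 × (240 − 37) = 37 + 0.34 × 203 = 106.02 → 106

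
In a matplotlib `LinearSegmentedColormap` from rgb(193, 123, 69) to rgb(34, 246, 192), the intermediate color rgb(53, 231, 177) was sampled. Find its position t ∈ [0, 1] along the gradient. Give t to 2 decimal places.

0.88

Invert the lerp on the R channel (largest span, 159): t = (53 − 193) / (34 − 193) = -140/-159 = 0.8805.
Check on G: (231 − 123)/(246 − 123) = 0.878 ✓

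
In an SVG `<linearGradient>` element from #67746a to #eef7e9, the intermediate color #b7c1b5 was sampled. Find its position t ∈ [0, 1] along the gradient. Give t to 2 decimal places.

Invert the lerp on the R channel (largest span, 135): t = (183 − 103) / (238 − 103) = 80/135 = 0.59259.
Check on G: (193 − 116)/(247 − 116) = 0.5878 ✓

0.59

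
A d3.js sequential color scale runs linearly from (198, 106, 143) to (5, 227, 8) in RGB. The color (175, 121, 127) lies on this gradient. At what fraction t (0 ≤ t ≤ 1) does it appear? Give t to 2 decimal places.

Invert the lerp on the R channel (largest span, 193): t = (175 − 198) / (5 − 198) = -23/-193 = 0.11917.
Check on G: (121 − 106)/(227 − 106) = 0.124 ✓

0.12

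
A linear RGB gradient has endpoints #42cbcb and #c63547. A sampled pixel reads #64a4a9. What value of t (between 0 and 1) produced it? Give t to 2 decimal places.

0.26

Invert the lerp on the G channel (largest span, 150): t = (164 − 203) / (53 − 203) = -39/-150 = 0.26.
Check on R: (100 − 66)/(198 − 66) = 0.2576 ✓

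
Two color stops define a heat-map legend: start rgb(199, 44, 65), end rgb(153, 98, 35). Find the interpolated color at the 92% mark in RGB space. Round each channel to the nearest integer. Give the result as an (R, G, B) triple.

(157, 94, 37)

92% corresponds to t = 0.92.
R = 199 + 0.92 × (153 − 199) = 199 + 0.92 × -46 = 156.68 → 157
G = 44 + 0.92 × (98 − 44) = 44 + 0.92 × 54 = 93.68 → 94
B = 65 + 0.92 × (35 − 65) = 65 + 0.92 × -30 = 37.4 → 37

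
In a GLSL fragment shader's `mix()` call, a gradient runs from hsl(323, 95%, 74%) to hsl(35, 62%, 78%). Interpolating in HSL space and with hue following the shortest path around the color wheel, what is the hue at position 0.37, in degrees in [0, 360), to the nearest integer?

Hue: 35 − 323 = -288°, but |-288| > 180 so the shorter arc goes the other way: Δh = -288 + 360 = 72°.
H = 323 + 0.37 × (72) = 349.64 → 350°

350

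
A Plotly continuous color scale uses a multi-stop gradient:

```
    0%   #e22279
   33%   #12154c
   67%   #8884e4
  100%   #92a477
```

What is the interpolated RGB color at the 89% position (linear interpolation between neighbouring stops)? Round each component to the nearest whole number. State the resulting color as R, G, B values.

89% lies between the 67% and 100% stops, so the local fraction is t = (89 − 67)/(100 − 67) = 22/33 ≈ 0.6667.
#8884e4 → (136, 132, 228); #92a477 → (146, 164, 119).
R = 136 + 0.6667 × (146 − 136) = 142.667 → 143
G = 132 + 0.6667 × (164 − 132) = 153.334 → 153
B = 228 + 0.6667 × (119 − 228) = 155.33 → 155

(143, 153, 155)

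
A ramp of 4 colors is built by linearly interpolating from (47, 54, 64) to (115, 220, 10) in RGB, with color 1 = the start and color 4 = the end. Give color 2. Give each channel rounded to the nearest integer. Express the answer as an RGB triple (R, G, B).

With 4 swatches and endpoints inclusive, swatch 2 sits at t = (2 − 1)/(4 − 1) = 1/3 ≈ 0.3333.
R = 47 + 0.3333 × (115 − 47) = 69.664 → 70
G = 54 + 0.3333 × (220 − 54) = 109.328 → 109
B = 64 + 0.3333 × (10 − 64) = 46.002 → 46

(70, 109, 46)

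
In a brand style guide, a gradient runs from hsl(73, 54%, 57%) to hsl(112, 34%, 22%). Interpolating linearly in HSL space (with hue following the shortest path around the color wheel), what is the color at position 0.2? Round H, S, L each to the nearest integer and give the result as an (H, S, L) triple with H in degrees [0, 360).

Hue arc: Δh = 112 − 73 = 39° (|Δh| ≤ 180, already the shorter path).
H = 73 + 0.2 × (39) = 80.8 → 81°
S = 54 + 0.2 × (34 − 54) = 50 → 50%
L = 57 + 0.2 × (22 − 57) = 50 → 50%

(81, 50, 50)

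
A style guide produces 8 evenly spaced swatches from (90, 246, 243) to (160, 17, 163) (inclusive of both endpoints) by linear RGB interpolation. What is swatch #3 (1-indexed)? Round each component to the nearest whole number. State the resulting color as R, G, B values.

(110, 181, 220)

With 8 swatches and endpoints inclusive, swatch 3 sits at t = (3 − 1)/(8 − 1) = 2/7 ≈ 0.2857.
R = 90 + 0.2857 × (160 − 90) = 109.999 → 110
G = 246 + 0.2857 × (17 − 246) = 180.575 → 181
B = 243 + 0.2857 × (163 − 243) = 220.144 → 220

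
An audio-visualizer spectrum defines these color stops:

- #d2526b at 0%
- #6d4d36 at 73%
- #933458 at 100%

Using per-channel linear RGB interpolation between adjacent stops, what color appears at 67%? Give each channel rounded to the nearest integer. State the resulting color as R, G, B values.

(117, 77, 58)

67% lies between the 0% and 73% stops, so the local fraction is t = (67 − 0)/(73 − 0) = 67/73 ≈ 0.9178.
#d2526b → (210, 82, 107); #6d4d36 → (109, 77, 54).
R = 210 + 0.9178 × (109 − 210) = 117.302 → 117
G = 82 + 0.9178 × (77 − 82) = 77.411 → 77
B = 107 + 0.9178 × (54 − 107) = 58.357 → 58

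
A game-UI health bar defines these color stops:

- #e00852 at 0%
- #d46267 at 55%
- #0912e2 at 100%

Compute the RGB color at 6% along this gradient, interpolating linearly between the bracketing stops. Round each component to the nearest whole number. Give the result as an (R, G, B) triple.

6% lies between the 0% and 55% stops, so the local fraction is t = (6 − 0)/(55 − 0) = 6/55 ≈ 0.1091.
#e00852 → (224, 8, 82); #d46267 → (212, 98, 103).
R = 224 + 0.1091 × (212 − 224) = 222.691 → 223
G = 8 + 0.1091 × (98 − 8) = 17.819 → 18
B = 82 + 0.1091 × (103 − 82) = 84.291 → 84

(223, 18, 84)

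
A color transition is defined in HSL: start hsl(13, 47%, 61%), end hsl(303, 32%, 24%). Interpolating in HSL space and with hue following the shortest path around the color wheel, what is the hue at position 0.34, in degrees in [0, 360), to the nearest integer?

Hue: 303 − 13 = 290°, but |290| > 180 so the shorter arc goes the other way: Δh = 290 − 360 = -70°.
H = 13 + 0.34 × (-70) = -10.8 → -11 → -11 mod 360 = 349°

349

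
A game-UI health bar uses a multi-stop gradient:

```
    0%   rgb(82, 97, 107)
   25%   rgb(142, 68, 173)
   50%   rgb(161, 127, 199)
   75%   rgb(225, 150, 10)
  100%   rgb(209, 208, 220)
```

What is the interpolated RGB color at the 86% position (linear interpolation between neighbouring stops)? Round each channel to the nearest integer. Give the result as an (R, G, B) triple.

86% lies between the 75% and 100% stops, so the local fraction is t = (86 − 75)/(100 − 75) = 11/25 ≈ 0.44.
R = 225 + 0.44 × (209 − 225) = 217.96 → 218
G = 150 + 0.44 × (208 − 150) = 175.52 → 176
B = 10 + 0.44 × (220 − 10) = 102.4 → 102

(218, 176, 102)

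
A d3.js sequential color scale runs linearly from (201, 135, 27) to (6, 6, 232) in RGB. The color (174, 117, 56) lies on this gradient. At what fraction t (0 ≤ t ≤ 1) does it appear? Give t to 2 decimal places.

0.14

Invert the lerp on the B channel (largest span, 205): t = (56 − 27) / (232 − 27) = 29/205 = 0.14146.
Check on R: (174 − 201)/(6 − 201) = 0.1385 ✓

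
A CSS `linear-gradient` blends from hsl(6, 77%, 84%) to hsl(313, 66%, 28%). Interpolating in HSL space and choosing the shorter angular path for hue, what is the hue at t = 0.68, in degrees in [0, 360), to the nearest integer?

330

Hue: 313 − 6 = 307°, but |307| > 180 so the shorter arc goes the other way: Δh = 307 − 360 = -53°.
H = 6 + 0.68 × (-53) = -30.04 → -30 → -30 mod 360 = 330°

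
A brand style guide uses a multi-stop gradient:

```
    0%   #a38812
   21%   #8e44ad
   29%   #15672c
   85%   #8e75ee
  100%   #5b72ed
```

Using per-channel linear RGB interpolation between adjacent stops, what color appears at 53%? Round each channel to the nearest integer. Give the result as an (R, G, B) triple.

(73, 109, 127)

53% lies between the 29% and 85% stops, so the local fraction is t = (53 − 29)/(85 − 29) = 24/56 ≈ 0.4286.
#15672c → (21, 103, 44); #8e75ee → (142, 117, 238).
R = 21 + 0.4286 × (142 − 21) = 72.861 → 73
G = 103 + 0.4286 × (117 − 103) = 109 → 109
B = 44 + 0.4286 × (238 − 44) = 127.148 → 127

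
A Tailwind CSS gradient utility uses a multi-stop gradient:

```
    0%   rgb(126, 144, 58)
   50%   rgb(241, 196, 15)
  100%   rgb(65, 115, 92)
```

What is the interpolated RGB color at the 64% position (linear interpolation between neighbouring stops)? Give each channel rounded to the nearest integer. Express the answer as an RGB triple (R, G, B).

(192, 173, 37)

64% lies between the 50% and 100% stops, so the local fraction is t = (64 − 50)/(100 − 50) = 14/50 ≈ 0.28.
R = 241 + 0.28 × (65 − 241) = 191.72 → 192
G = 196 + 0.28 × (115 − 196) = 173.32 → 173
B = 15 + 0.28 × (92 − 15) = 36.56 → 37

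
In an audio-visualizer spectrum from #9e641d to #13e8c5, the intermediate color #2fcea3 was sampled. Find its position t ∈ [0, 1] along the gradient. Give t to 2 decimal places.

Invert the lerp on the B channel (largest span, 168): t = (163 − 29) / (197 − 29) = 134/168 = 0.79762.
Check on R: (47 − 158)/(19 − 158) = 0.7986 ✓

0.80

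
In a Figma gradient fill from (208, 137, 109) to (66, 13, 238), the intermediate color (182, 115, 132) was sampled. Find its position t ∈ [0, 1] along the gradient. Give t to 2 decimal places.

Invert the lerp on the R channel (largest span, 142): t = (182 − 208) / (66 − 208) = -26/-142 = 0.1831.
Check on G: (115 − 137)/(13 − 137) = 0.1774 ✓

0.18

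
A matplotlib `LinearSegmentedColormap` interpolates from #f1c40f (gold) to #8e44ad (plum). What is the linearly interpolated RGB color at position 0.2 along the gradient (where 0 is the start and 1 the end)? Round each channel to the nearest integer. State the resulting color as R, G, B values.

(221, 170, 47)

#f1c40f → (241, 196, 15); #8e44ad → (142, 68, 173).
R = 241 + 0.2 × (142 − 241) = 241 + 0.2 × -99 = 221.2 → 221
G = 196 + 0.2 × (68 − 196) = 196 + 0.2 × -128 = 170.4 → 170
B = 15 + 0.2 × (173 − 15) = 15 + 0.2 × 158 = 46.6 → 47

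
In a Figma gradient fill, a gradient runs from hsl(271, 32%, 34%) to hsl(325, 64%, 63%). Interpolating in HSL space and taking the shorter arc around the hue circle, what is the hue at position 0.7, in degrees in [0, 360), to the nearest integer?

Hue arc: Δh = 325 − 271 = 54° (|Δh| ≤ 180, already the shorter path).
H = 271 + 0.7 × (54) = 308.8 → 309°

309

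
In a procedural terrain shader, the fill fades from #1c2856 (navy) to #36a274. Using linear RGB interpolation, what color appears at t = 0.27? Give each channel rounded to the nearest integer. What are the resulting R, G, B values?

#1c2856 → (28, 40, 86); #36a274 → (54, 162, 116).
R = 28 + 0.27 × (54 − 28) = 28 + 0.27 × 26 = 35.02 → 35
G = 40 + 0.27 × (162 − 40) = 40 + 0.27 × 122 = 72.94 → 73
B = 86 + 0.27 × (116 − 86) = 86 + 0.27 × 30 = 94.1 → 94

(35, 73, 94)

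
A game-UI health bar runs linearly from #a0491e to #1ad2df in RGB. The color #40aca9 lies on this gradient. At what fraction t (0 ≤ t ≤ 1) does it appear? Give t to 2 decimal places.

Invert the lerp on the B channel (largest span, 193): t = (169 − 30) / (223 − 30) = 139/193 = 0.72021.
Check on R: (64 − 160)/(26 − 160) = 0.7164 ✓

0.72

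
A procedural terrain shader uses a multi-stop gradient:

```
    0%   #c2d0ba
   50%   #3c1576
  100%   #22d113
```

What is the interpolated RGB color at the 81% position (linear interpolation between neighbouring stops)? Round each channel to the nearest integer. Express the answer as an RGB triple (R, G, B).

(44, 138, 57)

81% lies between the 50% and 100% stops, so the local fraction is t = (81 − 50)/(100 − 50) = 31/50 ≈ 0.62.
#3c1576 → (60, 21, 118); #22d113 → (34, 209, 19).
R = 60 + 0.62 × (34 − 60) = 43.88 → 44
G = 21 + 0.62 × (209 − 21) = 137.56 → 138
B = 118 + 0.62 × (19 − 118) = 56.62 → 57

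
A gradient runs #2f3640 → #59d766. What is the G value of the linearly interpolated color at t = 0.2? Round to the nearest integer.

86

G₁ = 54 (from #2f3640), G₂ = 215 (from #59d766).
G = 54 + 0.2 × (215 − 54) = 86.2 → 86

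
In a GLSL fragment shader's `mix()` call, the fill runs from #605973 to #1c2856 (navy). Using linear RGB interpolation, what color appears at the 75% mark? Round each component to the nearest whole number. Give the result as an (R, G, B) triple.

#605973 → (96, 89, 115); #1c2856 → (28, 40, 86).
75% corresponds to t = 0.75.
R = 96 + 0.75 × (28 − 96) = 96 + 0.75 × -68 = 45 → 45
G = 89 + 0.75 × (40 − 89) = 89 + 0.75 × -49 = 52.25 → 52
B = 115 + 0.75 × (86 − 115) = 115 + 0.75 × -29 = 93.25 → 93

(45, 52, 93)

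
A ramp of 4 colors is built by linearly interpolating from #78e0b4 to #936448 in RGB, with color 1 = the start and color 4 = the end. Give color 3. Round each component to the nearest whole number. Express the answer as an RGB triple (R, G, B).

With 4 swatches and endpoints inclusive, swatch 3 sits at t = (3 − 1)/(4 − 1) = 2/3 ≈ 0.6667.
#78e0b4 → (120, 224, 180); #936448 → (147, 100, 72).
R = 120 + 0.6667 × (147 − 120) = 138.001 → 138
G = 224 + 0.6667 × (100 − 224) = 141.329 → 141
B = 180 + 0.6667 × (72 − 180) = 107.996 → 108

(138, 141, 108)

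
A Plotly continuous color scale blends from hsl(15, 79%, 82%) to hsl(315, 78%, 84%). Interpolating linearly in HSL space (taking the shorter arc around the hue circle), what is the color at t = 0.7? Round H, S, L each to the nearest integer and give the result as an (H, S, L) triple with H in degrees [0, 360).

Hue: 315 − 15 = 300°, but |300| > 180 so the shorter arc goes the other way: Δh = 300 − 360 = -60°.
H = 15 + 0.7 × (-60) = -27 → -27 → -27 mod 360 = 333°
S = 79 + 0.7 × (78 − 79) = 78.3 → 78%
L = 82 + 0.7 × (84 − 82) = 83.4 → 83%

(333, 78, 83)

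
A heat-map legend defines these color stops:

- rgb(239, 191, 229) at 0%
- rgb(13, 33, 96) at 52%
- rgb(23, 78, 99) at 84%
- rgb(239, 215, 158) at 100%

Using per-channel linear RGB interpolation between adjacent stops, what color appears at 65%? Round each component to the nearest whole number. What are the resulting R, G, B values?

65% lies between the 52% and 84% stops, so the local fraction is t = (65 − 52)/(84 − 52) = 13/32 ≈ 0.4062.
R = 13 + 0.4062 × (23 − 13) = 17.062 → 17
G = 33 + 0.4062 × (78 − 33) = 51.279 → 51
B = 96 + 0.4062 × (99 − 96) = 97.219 → 97

(17, 51, 97)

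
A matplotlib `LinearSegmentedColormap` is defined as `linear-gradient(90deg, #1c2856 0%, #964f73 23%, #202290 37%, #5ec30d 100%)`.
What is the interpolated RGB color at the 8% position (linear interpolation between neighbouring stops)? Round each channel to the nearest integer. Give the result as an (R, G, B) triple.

(70, 54, 96)

8% lies between the 0% and 23% stops, so the local fraction is t = (8 − 0)/(23 − 0) = 8/23 ≈ 0.3478.
#1c2856 → (28, 40, 86); #964f73 → (150, 79, 115).
R = 28 + 0.3478 × (150 − 28) = 70.432 → 70
G = 40 + 0.3478 × (79 − 40) = 53.564 → 54
B = 86 + 0.3478 × (115 − 86) = 96.086 → 96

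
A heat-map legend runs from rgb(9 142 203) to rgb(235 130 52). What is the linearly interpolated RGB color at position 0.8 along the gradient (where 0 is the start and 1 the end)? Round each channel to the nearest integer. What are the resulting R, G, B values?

(190, 132, 82)

R = 9 + 0.8 × (235 − 9) = 9 + 0.8 × 226 = 189.8 → 190
G = 142 + 0.8 × (130 − 142) = 142 + 0.8 × -12 = 132.4 → 132
B = 203 + 0.8 × (52 − 203) = 203 + 0.8 × -151 = 82.2 → 82
So the blended color is (190, 132, 82), about #be8452.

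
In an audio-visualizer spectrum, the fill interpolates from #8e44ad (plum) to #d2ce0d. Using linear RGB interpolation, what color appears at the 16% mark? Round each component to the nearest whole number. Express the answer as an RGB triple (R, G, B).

(153, 90, 147)

#8e44ad → (142, 68, 173); #d2ce0d → (210, 206, 13).
16% corresponds to t = 0.16.
R = 142 + 0.16 × (210 − 142) = 142 + 0.16 × 68 = 152.88 → 153
G = 68 + 0.16 × (206 − 68) = 68 + 0.16 × 138 = 90.08 → 90
B = 173 + 0.16 × (13 − 173) = 173 + 0.16 × -160 = 147.4 → 147
So the blended color is (153, 90, 147), about #995a93.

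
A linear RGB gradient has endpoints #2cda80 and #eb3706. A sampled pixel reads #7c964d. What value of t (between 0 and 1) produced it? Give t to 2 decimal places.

Invert the lerp on the R channel (largest span, 191): t = (124 − 44) / (235 − 44) = 80/191 = 0.41885.
Check on G: (150 − 218)/(55 − 218) = 0.4172 ✓

0.42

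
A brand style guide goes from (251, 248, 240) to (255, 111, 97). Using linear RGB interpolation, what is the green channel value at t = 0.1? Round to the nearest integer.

234

G = 248 + 0.1 × (111 − 248) = 234.3 → 234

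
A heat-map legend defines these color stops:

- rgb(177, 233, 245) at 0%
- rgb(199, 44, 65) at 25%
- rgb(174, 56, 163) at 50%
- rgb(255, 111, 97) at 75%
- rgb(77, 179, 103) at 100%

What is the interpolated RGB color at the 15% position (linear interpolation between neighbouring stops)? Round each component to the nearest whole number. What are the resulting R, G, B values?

15% lies between the 0% and 25% stops, so the local fraction is t = (15 − 0)/(25 − 0) = 15/25 ≈ 0.6.
R = 177 + 0.6 × (199 − 177) = 190.2 → 190
G = 233 + 0.6 × (44 − 233) = 119.6 → 120
B = 245 + 0.6 × (65 − 245) = 137 → 137

(190, 120, 137)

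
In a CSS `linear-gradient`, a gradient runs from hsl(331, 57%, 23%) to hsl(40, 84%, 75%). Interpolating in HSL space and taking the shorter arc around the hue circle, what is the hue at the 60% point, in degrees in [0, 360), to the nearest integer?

Hue: 40 − 331 = -291°, but |-291| > 180 so the shorter arc goes the other way: Δh = -291 + 360 = 69°.
H = 331 + 0.6 × (69) = 372.4 → 372 → 372 mod 360 = 12°

12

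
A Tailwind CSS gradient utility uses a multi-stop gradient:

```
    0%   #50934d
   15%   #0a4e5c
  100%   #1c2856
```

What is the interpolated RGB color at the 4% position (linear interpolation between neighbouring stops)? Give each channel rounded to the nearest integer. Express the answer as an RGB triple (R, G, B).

(61, 129, 81)

4% lies between the 0% and 15% stops, so the local fraction is t = (4 − 0)/(15 − 0) = 4/15 ≈ 0.2667.
#50934d → (80, 147, 77); #0a4e5c → (10, 78, 92).
R = 80 + 0.2667 × (10 − 80) = 61.331 → 61
G = 147 + 0.2667 × (78 − 147) = 128.598 → 129
B = 77 + 0.2667 × (92 − 77) = 81.001 → 81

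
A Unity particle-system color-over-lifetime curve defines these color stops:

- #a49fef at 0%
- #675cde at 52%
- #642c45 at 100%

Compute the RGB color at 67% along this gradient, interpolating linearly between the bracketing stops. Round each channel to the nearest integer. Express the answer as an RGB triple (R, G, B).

67% lies between the 52% and 100% stops, so the local fraction is t = (67 − 52)/(100 − 52) = 15/48 ≈ 0.3125.
#675cde → (103, 92, 222); #642c45 → (100, 44, 69).
R = 103 + 0.3125 × (100 − 103) = 102.062 → 102
G = 92 + 0.3125 × (44 − 92) = 77 → 77
B = 222 + 0.3125 × (69 − 222) = 174.188 → 174

(102, 77, 174)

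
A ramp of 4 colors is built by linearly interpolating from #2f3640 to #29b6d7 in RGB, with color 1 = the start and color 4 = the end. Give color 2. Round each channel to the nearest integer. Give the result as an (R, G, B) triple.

With 4 swatches and endpoints inclusive, swatch 2 sits at t = (2 − 1)/(4 − 1) = 1/3 ≈ 0.3333.
#2f3640 → (47, 54, 64); #29b6d7 → (41, 182, 215).
R = 47 + 0.3333 × (41 − 47) = 45 → 45
G = 54 + 0.3333 × (182 − 54) = 96.662 → 97
B = 64 + 0.3333 × (215 − 64) = 114.328 → 114

(45, 97, 114)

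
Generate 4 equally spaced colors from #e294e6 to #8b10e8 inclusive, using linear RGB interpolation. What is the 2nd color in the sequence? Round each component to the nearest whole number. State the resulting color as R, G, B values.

(197, 104, 231)

With 4 swatches and endpoints inclusive, swatch 2 sits at t = (2 − 1)/(4 − 1) = 1/3 ≈ 0.3333.
#e294e6 → (226, 148, 230); #8b10e8 → (139, 16, 232).
R = 226 + 0.3333 × (139 − 226) = 197.003 → 197
G = 148 + 0.3333 × (16 − 148) = 104.004 → 104
B = 230 + 0.3333 × (232 − 230) = 230.667 → 231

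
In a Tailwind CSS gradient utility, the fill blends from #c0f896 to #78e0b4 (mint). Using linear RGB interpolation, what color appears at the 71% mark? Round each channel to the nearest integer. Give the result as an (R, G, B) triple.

(141, 231, 171)

#c0f896 → (192, 248, 150); #78e0b4 → (120, 224, 180).
71% corresponds to t = 0.71.
R = 192 + 0.71 × (120 − 192) = 192 + 0.71 × -72 = 140.88 → 141
G = 248 + 0.71 × (224 − 248) = 248 + 0.71 × -24 = 230.96 → 231
B = 150 + 0.71 × (180 − 150) = 150 + 0.71 × 30 = 171.3 → 171
So the blended color is (141, 231, 171), about #8de7ab.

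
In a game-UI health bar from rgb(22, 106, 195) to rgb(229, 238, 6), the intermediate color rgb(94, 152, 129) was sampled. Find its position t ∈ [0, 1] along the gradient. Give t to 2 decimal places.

0.35

Invert the lerp on the R channel (largest span, 207): t = (94 − 22) / (229 − 22) = 72/207 = 0.34783.
Check on G: (152 − 106)/(238 − 106) = 0.3485 ✓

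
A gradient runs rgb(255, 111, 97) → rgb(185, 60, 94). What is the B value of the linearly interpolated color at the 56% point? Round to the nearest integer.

95

B = 97 + 0.56 × (94 − 97) = 95.32 → 95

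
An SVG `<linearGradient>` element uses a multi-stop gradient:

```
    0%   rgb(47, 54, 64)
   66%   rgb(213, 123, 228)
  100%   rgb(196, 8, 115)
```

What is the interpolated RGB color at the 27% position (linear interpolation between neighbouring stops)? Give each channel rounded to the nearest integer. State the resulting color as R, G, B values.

27% lies between the 0% and 66% stops, so the local fraction is t = (27 − 0)/(66 − 0) = 27/66 ≈ 0.4091.
R = 47 + 0.4091 × (213 − 47) = 114.911 → 115
G = 54 + 0.4091 × (123 − 54) = 82.228 → 82
B = 64 + 0.4091 × (228 − 64) = 131.092 → 131

(115, 82, 131)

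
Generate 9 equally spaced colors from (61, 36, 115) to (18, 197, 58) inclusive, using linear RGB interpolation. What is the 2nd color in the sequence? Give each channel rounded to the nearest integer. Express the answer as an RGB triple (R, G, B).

With 9 swatches and endpoints inclusive, swatch 2 sits at t = (2 − 1)/(9 − 1) = 1/8 ≈ 0.125.
R = 61 + 0.125 × (18 − 61) = 55.625 → 56
G = 36 + 0.125 × (197 − 36) = 56.125 → 56
B = 115 + 0.125 × (58 − 115) = 107.875 → 108

(56, 56, 108)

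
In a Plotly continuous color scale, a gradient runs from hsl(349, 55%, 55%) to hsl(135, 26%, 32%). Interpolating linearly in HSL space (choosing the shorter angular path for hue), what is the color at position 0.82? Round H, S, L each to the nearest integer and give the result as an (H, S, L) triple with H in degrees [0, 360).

(109, 31, 36)

Hue: 135 − 349 = -214°, but |-214| > 180 so the shorter arc goes the other way: Δh = -214 + 360 = 146°.
H = 349 + 0.82 × (146) = 468.72 → 469 → 469 mod 360 = 109°
S = 55 + 0.82 × (26 − 55) = 31.22 → 31%
L = 55 + 0.82 × (32 − 55) = 36.14 → 36%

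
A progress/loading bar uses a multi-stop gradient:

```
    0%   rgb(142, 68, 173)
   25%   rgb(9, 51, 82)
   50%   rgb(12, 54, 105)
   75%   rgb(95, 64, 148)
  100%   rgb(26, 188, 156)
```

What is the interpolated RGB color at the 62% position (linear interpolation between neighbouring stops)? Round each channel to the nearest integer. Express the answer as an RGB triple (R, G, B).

62% lies between the 50% and 75% stops, so the local fraction is t = (62 − 50)/(75 − 50) = 12/25 ≈ 0.48.
R = 12 + 0.48 × (95 − 12) = 51.84 → 52
G = 54 + 0.48 × (64 − 54) = 58.8 → 59
B = 105 + 0.48 × (148 − 105) = 125.64 → 126

(52, 59, 126)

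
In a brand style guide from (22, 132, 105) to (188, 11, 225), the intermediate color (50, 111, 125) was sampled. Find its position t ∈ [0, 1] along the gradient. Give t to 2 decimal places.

Invert the lerp on the R channel (largest span, 166): t = (50 − 22) / (188 − 22) = 28/166 = 0.16867.
Check on G: (111 − 132)/(11 − 132) = 0.1736 ✓

0.17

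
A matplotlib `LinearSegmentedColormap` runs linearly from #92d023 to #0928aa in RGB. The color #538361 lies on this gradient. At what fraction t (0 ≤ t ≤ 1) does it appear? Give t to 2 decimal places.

Invert the lerp on the G channel (largest span, 168): t = (131 − 208) / (40 − 208) = -77/-168 = 0.45833.
Check on R: (83 − 146)/(9 − 146) = 0.4599 ✓

0.46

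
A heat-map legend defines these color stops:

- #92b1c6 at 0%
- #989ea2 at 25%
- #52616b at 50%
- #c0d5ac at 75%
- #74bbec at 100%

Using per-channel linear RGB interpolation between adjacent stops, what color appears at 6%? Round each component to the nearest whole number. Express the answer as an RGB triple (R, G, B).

6% lies between the 0% and 25% stops, so the local fraction is t = (6 − 0)/(25 − 0) = 6/25 ≈ 0.24.
#92b1c6 → (146, 177, 198); #989ea2 → (152, 158, 162).
R = 146 + 0.24 × (152 − 146) = 147.44 → 147
G = 177 + 0.24 × (158 − 177) = 172.44 → 172
B = 198 + 0.24 × (162 − 198) = 189.36 → 189

(147, 172, 189)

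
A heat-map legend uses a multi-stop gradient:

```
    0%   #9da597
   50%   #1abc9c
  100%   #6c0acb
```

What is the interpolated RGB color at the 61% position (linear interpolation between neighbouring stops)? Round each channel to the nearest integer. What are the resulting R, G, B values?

(44, 149, 166)

61% lies between the 50% and 100% stops, so the local fraction is t = (61 − 50)/(100 − 50) = 11/50 ≈ 0.22.
#1abc9c → (26, 188, 156); #6c0acb → (108, 10, 203).
R = 26 + 0.22 × (108 − 26) = 44.04 → 44
G = 188 + 0.22 × (10 − 188) = 148.84 → 149
B = 156 + 0.22 × (203 − 156) = 166.34 → 166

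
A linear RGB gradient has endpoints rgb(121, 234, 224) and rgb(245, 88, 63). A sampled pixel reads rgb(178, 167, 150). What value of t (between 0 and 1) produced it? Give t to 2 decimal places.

Invert the lerp on the B channel (largest span, 161): t = (150 − 224) / (63 − 224) = -74/-161 = 0.45963.
Check on R: (178 − 121)/(245 − 121) = 0.4597 ✓

0.46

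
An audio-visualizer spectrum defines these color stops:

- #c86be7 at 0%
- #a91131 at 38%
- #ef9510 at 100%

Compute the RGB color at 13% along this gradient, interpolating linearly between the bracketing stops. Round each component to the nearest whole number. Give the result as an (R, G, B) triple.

(189, 76, 169)

13% lies between the 0% and 38% stops, so the local fraction is t = (13 − 0)/(38 − 0) = 13/38 ≈ 0.3421.
#c86be7 → (200, 107, 231); #a91131 → (169, 17, 49).
R = 200 + 0.3421 × (169 − 200) = 189.395 → 189
G = 107 + 0.3421 × (17 − 107) = 76.211 → 76
B = 231 + 0.3421 × (49 − 231) = 168.738 → 169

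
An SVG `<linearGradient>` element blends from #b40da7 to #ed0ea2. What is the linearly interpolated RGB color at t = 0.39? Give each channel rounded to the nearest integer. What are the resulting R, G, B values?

#b40da7 → (180, 13, 167); #ed0ea2 → (237, 14, 162).
R = 180 + 0.39 × (237 − 180) = 180 + 0.39 × 57 = 202.23 → 202
G = 13 + 0.39 × (14 − 13) = 13 + 0.39 × 1 = 13.39 → 13
B = 167 + 0.39 × (162 − 167) = 167 + 0.39 × -5 = 165.05 → 165
So the blended color is (202, 13, 165), about #ca0da5.

(202, 13, 165)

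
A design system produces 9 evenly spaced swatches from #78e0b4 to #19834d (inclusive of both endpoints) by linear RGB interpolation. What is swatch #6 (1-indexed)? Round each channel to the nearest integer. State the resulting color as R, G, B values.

(61, 166, 116)

With 9 swatches and endpoints inclusive, swatch 6 sits at t = (6 − 1)/(9 − 1) = 5/8 ≈ 0.625.
#78e0b4 → (120, 224, 180); #19834d → (25, 131, 77).
R = 120 + 0.625 × (25 − 120) = 60.625 → 61
G = 224 + 0.625 × (131 − 224) = 165.875 → 166
B = 180 + 0.625 × (77 − 180) = 115.625 → 116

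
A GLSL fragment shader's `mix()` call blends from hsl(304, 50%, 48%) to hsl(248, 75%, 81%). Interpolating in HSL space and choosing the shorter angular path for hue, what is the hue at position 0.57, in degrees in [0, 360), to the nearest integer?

272

Hue arc: Δh = 248 − 304 = -56° (|Δh| ≤ 180, already the shorter path).
H = 304 + 0.57 × (-56) = 272.08 → 272°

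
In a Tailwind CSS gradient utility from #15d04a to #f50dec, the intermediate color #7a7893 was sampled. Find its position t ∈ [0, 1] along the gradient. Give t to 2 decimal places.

Invert the lerp on the R channel (largest span, 224): t = (122 − 21) / (245 − 21) = 101/224 = 0.45089.
Check on G: (120 − 208)/(13 − 208) = 0.4513 ✓

0.45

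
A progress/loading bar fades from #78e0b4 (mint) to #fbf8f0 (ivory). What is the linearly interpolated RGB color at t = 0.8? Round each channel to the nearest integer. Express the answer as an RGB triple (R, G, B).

#78e0b4 → (120, 224, 180); #fbf8f0 → (251, 248, 240).
R = 120 + 0.8 × (251 − 120) = 120 + 0.8 × 131 = 224.8 → 225
G = 224 + 0.8 × (248 − 224) = 224 + 0.8 × 24 = 243.2 → 243
B = 180 + 0.8 × (240 − 180) = 180 + 0.8 × 60 = 228 → 228

(225, 243, 228)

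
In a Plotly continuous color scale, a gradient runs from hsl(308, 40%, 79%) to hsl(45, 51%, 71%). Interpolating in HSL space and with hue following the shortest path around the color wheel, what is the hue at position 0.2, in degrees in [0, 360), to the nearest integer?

Hue: 45 − 308 = -263°, but |-263| > 180 so the shorter arc goes the other way: Δh = -263 + 360 = 97°.
H = 308 + 0.2 × (97) = 327.4 → 327°

327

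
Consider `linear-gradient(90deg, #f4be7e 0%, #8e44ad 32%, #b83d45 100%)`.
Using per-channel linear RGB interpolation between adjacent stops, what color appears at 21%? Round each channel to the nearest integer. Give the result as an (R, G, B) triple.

(177, 110, 157)

21% lies between the 0% and 32% stops, so the local fraction is t = (21 − 0)/(32 − 0) = 21/32 ≈ 0.6562.
#f4be7e → (244, 190, 126); #8e44ad → (142, 68, 173).
R = 244 + 0.6562 × (142 − 244) = 177.068 → 177
G = 190 + 0.6562 × (68 − 190) = 109.944 → 110
B = 126 + 0.6562 × (173 − 126) = 156.841 → 157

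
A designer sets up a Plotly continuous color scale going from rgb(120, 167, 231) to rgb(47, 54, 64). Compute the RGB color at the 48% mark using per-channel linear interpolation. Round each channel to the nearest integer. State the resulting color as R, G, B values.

(85, 113, 151)

48% corresponds to t = 0.48.
R = 120 + 0.48 × (47 − 120) = 120 + 0.48 × -73 = 84.96 → 85
G = 167 + 0.48 × (54 − 167) = 167 + 0.48 × -113 = 112.76 → 113
B = 231 + 0.48 × (64 − 231) = 231 + 0.48 × -167 = 150.84 → 151
So the blended color is (85, 113, 151), about #557197.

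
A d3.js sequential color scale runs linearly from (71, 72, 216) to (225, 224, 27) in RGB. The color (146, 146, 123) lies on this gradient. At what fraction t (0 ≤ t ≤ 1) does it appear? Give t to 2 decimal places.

Invert the lerp on the B channel (largest span, 189): t = (123 − 216) / (27 − 216) = -93/-189 = 0.49206.
Check on R: (146 − 71)/(225 − 71) = 0.487 ✓

0.49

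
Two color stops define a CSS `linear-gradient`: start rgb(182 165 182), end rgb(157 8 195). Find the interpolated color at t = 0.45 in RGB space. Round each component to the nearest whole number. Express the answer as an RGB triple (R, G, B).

(171, 94, 188)

R = 182 + 0.45 × (157 − 182) = 182 + 0.45 × -25 = 170.75 → 171
G = 165 + 0.45 × (8 − 165) = 165 + 0.45 × -157 = 94.35 → 94
B = 182 + 0.45 × (195 − 182) = 182 + 0.45 × 13 = 187.85 → 188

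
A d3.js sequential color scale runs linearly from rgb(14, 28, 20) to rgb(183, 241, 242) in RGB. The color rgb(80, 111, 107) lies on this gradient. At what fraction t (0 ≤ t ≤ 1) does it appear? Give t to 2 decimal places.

0.39

Invert the lerp on the B channel (largest span, 222): t = (107 − 20) / (242 − 20) = 87/222 = 0.39189.
Check on R: (80 − 14)/(183 − 14) = 0.3905 ✓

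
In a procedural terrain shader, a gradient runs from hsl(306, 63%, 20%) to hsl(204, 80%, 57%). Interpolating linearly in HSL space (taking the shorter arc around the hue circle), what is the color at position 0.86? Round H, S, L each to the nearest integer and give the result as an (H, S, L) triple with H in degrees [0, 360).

Hue arc: Δh = 204 − 306 = -102° (|Δh| ≤ 180, already the shorter path).
H = 306 + 0.86 × (-102) = 218.28 → 218°
S = 63 + 0.86 × (80 − 63) = 77.62 → 78%
L = 20 + 0.86 × (57 − 20) = 51.82 → 52%

(218, 78, 52)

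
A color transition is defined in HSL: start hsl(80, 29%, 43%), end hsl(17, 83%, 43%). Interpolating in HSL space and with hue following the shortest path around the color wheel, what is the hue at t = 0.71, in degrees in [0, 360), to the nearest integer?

Hue arc: Δh = 17 − 80 = -63° (|Δh| ≤ 180, already the shorter path).
H = 80 + 0.71 × (-63) = 35.27 → 35°

35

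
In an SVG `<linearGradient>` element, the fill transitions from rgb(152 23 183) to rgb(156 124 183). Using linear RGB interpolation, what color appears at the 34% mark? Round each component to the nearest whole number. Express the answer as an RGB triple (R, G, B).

(153, 57, 183)

34% corresponds to t = 0.34.
R = 152 + 0.34 × (156 − 152) = 152 + 0.34 × 4 = 153.36 → 153
G = 23 + 0.34 × (124 − 23) = 23 + 0.34 × 101 = 57.34 → 57
B = 183 + 0.34 × (183 − 183) = 183 + 0.34 × 0 = 183 → 183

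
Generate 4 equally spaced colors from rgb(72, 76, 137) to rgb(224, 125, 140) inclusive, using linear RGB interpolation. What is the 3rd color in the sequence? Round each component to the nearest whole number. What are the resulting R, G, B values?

(173, 109, 139)

With 4 swatches and endpoints inclusive, swatch 3 sits at t = (3 − 1)/(4 − 1) = 2/3 ≈ 0.6667.
R = 72 + 0.6667 × (224 − 72) = 173.338 → 173
G = 76 + 0.6667 × (125 − 76) = 108.668 → 109
B = 137 + 0.6667 × (140 − 137) = 139 → 139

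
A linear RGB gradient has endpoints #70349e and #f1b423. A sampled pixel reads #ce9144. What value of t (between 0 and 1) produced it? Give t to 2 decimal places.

0.73

Invert the lerp on the R channel (largest span, 129): t = (206 − 112) / (241 − 112) = 94/129 = 0.72868.
Check on G: (145 − 52)/(180 − 52) = 0.7266 ✓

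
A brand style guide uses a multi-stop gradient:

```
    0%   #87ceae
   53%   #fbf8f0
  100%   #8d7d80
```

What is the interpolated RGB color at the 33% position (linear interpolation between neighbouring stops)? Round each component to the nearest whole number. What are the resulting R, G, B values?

33% lies between the 0% and 53% stops, so the local fraction is t = (33 − 0)/(53 − 0) = 33/53 ≈ 0.6226.
#87ceae → (135, 206, 174); #fbf8f0 → (251, 248, 240).
R = 135 + 0.6226 × (251 − 135) = 207.222 → 207
G = 206 + 0.6226 × (248 − 206) = 232.149 → 232
B = 174 + 0.6226 × (240 − 174) = 215.092 → 215

(207, 232, 215)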